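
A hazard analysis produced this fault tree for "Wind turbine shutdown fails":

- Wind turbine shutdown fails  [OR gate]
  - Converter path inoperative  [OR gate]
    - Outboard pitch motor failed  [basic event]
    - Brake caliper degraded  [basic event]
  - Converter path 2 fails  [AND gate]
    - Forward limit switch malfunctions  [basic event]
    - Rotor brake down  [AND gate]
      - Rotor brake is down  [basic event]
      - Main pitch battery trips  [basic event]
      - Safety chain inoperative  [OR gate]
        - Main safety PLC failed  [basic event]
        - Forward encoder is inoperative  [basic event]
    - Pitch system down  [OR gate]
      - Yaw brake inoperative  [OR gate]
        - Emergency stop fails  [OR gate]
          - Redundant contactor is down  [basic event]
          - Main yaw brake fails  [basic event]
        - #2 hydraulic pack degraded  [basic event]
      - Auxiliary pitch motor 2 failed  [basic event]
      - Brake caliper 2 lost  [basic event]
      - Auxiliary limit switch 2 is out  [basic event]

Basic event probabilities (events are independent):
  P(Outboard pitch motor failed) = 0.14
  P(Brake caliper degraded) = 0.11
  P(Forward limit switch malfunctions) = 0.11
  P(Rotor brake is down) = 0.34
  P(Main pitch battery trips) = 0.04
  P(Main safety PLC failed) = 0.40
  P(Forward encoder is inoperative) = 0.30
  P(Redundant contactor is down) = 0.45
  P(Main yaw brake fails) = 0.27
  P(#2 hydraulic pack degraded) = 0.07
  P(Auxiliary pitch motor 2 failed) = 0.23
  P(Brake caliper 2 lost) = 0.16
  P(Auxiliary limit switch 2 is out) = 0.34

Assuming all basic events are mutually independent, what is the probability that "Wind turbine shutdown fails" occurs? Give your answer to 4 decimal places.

0.2352

P(Converter path inoperative) [OR] = 1 − (1−0.14) × (1−0.11) = 0.234600
P(Safety chain inoperative) [OR] = 1 − (1−0.40) × (1−0.30) = 0.580000
P(Rotor brake down) [AND] = 0.34 × 0.04 × 0.580000 = 0.007888
P(Emergency stop fails) [OR] = 1 − (1−0.45) × (1−0.27) = 0.598500
P(Yaw brake inoperative) [OR] = 1 − (1−0.598500) × (1−0.07) = 0.626605
P(Pitch system down) [OR] = 1 − (1−0.626605) × (1−0.23) × (1−0.16) × (1−0.34) = 0.840602
P(Converter path 2 fails) [AND] = 0.11 × 0.007888 × 0.840602 = 0.000729
P(Wind turbine shutdown fails) [OR] = 1 − (1−0.234600) × (1−0.000729) = 0.235158
Rounded to 4 decimal places: P(Wind turbine shutdown fails) ≈ 0.2352.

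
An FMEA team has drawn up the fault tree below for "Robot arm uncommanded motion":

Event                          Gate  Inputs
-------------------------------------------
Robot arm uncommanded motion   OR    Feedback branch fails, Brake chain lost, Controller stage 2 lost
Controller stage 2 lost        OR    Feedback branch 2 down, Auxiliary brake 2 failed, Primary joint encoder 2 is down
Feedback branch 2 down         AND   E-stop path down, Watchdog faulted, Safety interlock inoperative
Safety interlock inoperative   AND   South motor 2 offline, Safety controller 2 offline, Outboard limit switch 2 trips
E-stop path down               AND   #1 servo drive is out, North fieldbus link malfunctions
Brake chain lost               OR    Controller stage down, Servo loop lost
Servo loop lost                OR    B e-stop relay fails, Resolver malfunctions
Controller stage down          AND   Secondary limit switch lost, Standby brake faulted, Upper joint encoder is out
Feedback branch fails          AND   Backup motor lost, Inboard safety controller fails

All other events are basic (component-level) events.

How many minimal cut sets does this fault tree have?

Feedback branch fails [AND]: one cut set from each child combined → 1 × 1 = 1 cut set(s).
Controller stage down [AND]: one cut set from each child combined → 1 × 1 × 1 = 1 cut set(s).
Servo loop lost [OR]: union of children's cut sets → 2 cut set(s).
Brake chain lost [OR]: union of children's cut sets → 3 cut set(s).
E-stop path down [AND]: one cut set from each child combined → 1 × 1 = 1 cut set(s).
Safety interlock inoperative [AND]: one cut set from each child combined → 1 × 1 × 1 = 1 cut set(s).
Feedback branch 2 down [AND]: one cut set from each child combined → 1 × 1 × 1 = 1 cut set(s).
Controller stage 2 lost [OR]: union of children's cut sets → 3 cut set(s).
Robot arm uncommanded motion [OR]: union of children's cut sets → 7 cut set(s).
Minimal cut sets: {Backup motor lost, Inboard safety controller fails}; {Secondary limit switch lost, Standby brake faulted, Upper joint encoder is out}; {B e-stop relay fails}; {Resolver malfunctions}; {#1 servo drive is out, North fieldbus link malfunctions, Outboard limit switch 2 trips, Safety controller 2 offline, South motor 2 offline, Watchdog faulted}; {Auxiliary brake 2 failed}; {Primary joint encoder 2 is down}.

7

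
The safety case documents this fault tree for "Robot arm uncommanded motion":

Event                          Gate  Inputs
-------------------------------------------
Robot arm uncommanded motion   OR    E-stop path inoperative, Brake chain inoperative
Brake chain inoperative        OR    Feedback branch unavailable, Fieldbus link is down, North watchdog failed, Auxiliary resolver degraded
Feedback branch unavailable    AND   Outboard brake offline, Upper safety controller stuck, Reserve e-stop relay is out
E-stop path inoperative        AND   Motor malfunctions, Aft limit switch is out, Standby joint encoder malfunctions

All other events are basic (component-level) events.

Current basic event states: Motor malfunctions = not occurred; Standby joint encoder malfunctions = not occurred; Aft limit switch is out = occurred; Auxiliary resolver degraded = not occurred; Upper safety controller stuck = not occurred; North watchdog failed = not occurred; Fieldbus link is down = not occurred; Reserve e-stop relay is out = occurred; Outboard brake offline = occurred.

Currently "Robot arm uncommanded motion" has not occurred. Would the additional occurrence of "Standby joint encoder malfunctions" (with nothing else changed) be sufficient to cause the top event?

Counterfactual: set "Standby joint encoder malfunctions" to occurred.
E-stop path inoperative [AND]: Motor malfunctions=not, Aft limit switch is out=occurs, Standby joint encoder malfunctions=occurs → not all inputs occur → does not occur.
Feedback branch unavailable [AND]: Outboard brake offline=occurs, Upper safety controller stuck=not, Reserve e-stop relay is out=occurs → not all inputs occur → does not occur.
Brake chain inoperative [OR]: Feedback branch unavailable=not, Fieldbus link is down=not, North watchdog failed=not, Auxiliary resolver degraded=not → no input occurs → does not occur.
Robot arm uncommanded motion [OR]: E-stop path inoperative=not, Brake chain inoperative=not → no input occurs → does not occur.

No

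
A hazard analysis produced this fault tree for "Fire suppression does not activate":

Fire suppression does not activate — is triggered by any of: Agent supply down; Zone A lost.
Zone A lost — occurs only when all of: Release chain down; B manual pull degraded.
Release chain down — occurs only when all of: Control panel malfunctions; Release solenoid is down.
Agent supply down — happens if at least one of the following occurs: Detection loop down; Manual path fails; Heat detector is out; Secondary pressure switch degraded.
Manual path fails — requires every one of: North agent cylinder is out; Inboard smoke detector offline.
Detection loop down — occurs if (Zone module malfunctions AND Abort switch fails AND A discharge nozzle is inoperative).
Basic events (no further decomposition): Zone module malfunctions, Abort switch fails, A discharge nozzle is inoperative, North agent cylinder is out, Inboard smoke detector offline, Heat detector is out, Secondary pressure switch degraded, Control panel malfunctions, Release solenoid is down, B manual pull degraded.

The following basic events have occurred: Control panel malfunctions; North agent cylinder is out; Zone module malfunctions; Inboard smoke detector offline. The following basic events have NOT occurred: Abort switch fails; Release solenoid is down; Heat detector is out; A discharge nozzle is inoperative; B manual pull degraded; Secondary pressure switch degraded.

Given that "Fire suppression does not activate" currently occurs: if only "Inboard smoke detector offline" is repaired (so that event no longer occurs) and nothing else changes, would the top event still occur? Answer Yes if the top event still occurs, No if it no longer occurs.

No

Counterfactual: set "Inboard smoke detector offline" to not occurred.
Detection loop down [AND]: Zone module malfunctions=occurs, Abort switch fails=not, A discharge nozzle is inoperative=not → not all inputs occur → does not occur.
Manual path fails [AND]: North agent cylinder is out=occurs, Inboard smoke detector offline=not → not all inputs occur → does not occur.
Agent supply down [OR]: Detection loop down=not, Manual path fails=not, Heat detector is out=not, Secondary pressure switch degraded=not → no input occurs → does not occur.
Release chain down [AND]: Control panel malfunctions=occurs, Release solenoid is down=not → not all inputs occur → does not occur.
Zone A lost [AND]: Release chain down=not, B manual pull degraded=not → not all inputs occur → does not occur.
Fire suppression does not activate [OR]: Agent supply down=not, Zone A lost=not → no input occurs → does not occur.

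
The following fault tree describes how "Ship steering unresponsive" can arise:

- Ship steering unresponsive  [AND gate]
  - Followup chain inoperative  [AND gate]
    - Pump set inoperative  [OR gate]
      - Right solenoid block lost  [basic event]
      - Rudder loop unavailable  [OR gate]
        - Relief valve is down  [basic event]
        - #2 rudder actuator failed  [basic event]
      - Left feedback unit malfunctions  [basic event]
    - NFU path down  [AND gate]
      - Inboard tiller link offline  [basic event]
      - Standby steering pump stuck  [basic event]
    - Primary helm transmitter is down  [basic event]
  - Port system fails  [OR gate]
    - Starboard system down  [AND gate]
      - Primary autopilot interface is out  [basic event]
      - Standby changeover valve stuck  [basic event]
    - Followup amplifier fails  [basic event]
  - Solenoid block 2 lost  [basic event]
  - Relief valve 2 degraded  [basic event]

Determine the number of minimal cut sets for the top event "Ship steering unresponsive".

8

Rudder loop unavailable [OR]: union of children's cut sets → 2 cut set(s).
Pump set inoperative [OR]: union of children's cut sets → 4 cut set(s).
NFU path down [AND]: one cut set from each child combined → 1 × 1 = 1 cut set(s).
Followup chain inoperative [AND]: one cut set from each child combined → 4 × 1 × 1 = 4 cut set(s).
Starboard system down [AND]: one cut set from each child combined → 1 × 1 = 1 cut set(s).
Port system fails [OR]: union of children's cut sets → 2 cut set(s).
Ship steering unresponsive [AND]: one cut set from each child combined → 4 × 2 × 1 × 1 = 8 cut set(s).
Minimal cut sets: {Inboard tiller link offline, Primary autopilot interface is out, Primary helm transmitter is down, Relief valve 2 degraded, Right solenoid block lost, Solenoid block 2 lost, Standby changeover valve stuck, Standby steering pump stuck}; {Followup amplifier fails, Inboard tiller link offline, Primary helm transmitter is down, Relief valve 2 degraded, Right solenoid block lost, Solenoid block 2 lost, Standby steering pump stuck}; {Inboard tiller link offline, Primary autopilot interface is out, Primary helm transmitter is down, Relief valve 2 degraded, Relief valve is down, Solenoid block 2 lost, Standby changeover valve stuck, Standby steering pump stuck}; {Followup amplifier fails, Inboard tiller link offline, Primary helm transmitter is down, Relief valve 2 degraded, Relief valve is down, Solenoid block 2 lost, Standby steering pump stuck}; {#2 rudder actuator failed, Inboard tiller link offline, Primary autopilot interface is out, Primary helm transmitter is down, Relief valve 2 degraded, Solenoid block 2 lost, Standby changeover valve stuck, Standby steering pump stuck}; {#2 rudder actuator failed, Followup amplifier fails, Inboard tiller link offline, Primary helm transmitter is down, Relief valve 2 degraded, Solenoid block 2 lost, Standby steering pump stuck}; {Inboard tiller link offline, Left feedback unit malfunctions, Primary autopilot interface is out, Primary helm transmitter is down, Relief valve 2 degraded, Solenoid block 2 lost, Standby changeover valve stuck, Standby steering pump stuck}; {Followup amplifier fails, Inboard tiller link offline, Left feedback unit malfunctions, Primary helm transmitter is down, Relief valve 2 degraded, Solenoid block 2 lost, Standby steering pump stuck}.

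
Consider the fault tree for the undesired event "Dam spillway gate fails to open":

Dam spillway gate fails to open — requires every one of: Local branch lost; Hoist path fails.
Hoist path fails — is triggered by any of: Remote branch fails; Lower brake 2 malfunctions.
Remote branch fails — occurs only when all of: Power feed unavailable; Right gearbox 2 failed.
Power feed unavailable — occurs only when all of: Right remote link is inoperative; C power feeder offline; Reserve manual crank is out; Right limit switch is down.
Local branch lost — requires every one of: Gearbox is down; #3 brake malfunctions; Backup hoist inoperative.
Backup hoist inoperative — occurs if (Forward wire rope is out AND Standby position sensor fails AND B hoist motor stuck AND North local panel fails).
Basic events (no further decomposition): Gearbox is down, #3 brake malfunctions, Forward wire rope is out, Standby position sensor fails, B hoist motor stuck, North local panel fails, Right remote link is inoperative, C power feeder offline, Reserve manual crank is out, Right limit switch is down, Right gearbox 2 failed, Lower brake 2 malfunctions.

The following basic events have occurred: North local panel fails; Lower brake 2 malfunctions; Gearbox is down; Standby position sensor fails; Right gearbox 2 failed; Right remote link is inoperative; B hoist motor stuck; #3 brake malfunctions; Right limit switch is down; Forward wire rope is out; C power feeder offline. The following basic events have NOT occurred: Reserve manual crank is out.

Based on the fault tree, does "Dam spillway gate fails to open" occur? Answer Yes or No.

Backup hoist inoperative [AND]: Forward wire rope is out=occurs, Standby position sensor fails=occurs, B hoist motor stuck=occurs, North local panel fails=occurs → all inputs occur → occurs.
Local branch lost [AND]: Gearbox is down=occurs, #3 brake malfunctions=occurs, Backup hoist inoperative=occurs → all inputs occur → occurs.
Power feed unavailable [AND]: Right remote link is inoperative=occurs, C power feeder offline=occurs, Reserve manual crank is out=not, Right limit switch is down=occurs → not all inputs occur → does not occur.
Remote branch fails [AND]: Power feed unavailable=not, Right gearbox 2 failed=occurs → not all inputs occur → does not occur.
Hoist path fails [OR]: Remote branch fails=not, Lower brake 2 malfunctions=occurs → at least one input occurs → occurs.
Dam spillway gate fails to open [AND]: Local branch lost=occurs, Hoist path fails=occurs → all inputs occur → occurs.

Yes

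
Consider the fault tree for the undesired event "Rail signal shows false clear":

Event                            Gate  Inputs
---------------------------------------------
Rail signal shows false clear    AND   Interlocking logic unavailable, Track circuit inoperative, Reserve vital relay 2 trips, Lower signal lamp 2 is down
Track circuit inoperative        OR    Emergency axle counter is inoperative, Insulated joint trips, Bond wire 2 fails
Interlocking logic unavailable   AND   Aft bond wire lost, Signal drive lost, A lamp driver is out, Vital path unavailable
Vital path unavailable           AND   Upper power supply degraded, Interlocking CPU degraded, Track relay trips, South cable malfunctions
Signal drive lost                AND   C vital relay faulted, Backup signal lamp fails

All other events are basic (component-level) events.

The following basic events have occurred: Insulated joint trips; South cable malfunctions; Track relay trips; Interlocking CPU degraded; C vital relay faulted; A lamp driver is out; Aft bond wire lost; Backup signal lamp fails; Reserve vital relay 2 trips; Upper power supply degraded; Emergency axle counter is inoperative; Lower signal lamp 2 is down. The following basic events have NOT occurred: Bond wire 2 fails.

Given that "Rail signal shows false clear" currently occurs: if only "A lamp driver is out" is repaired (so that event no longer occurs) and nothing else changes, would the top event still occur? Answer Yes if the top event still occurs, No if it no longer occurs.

Counterfactual: set "A lamp driver is out" to not occurred.
Signal drive lost [AND]: C vital relay faulted=occurs, Backup signal lamp fails=occurs → all inputs occur → occurs.
Vital path unavailable [AND]: Upper power supply degraded=occurs, Interlocking CPU degraded=occurs, Track relay trips=occurs, South cable malfunctions=occurs → all inputs occur → occurs.
Interlocking logic unavailable [AND]: Aft bond wire lost=occurs, Signal drive lost=occurs, A lamp driver is out=not, Vital path unavailable=occurs → not all inputs occur → does not occur.
Track circuit inoperative [OR]: Emergency axle counter is inoperative=occurs, Insulated joint trips=occurs, Bond wire 2 fails=not → at least one input occurs → occurs.
Rail signal shows false clear [AND]: Interlocking logic unavailable=not, Track circuit inoperative=occurs, Reserve vital relay 2 trips=occurs, Lower signal lamp 2 is down=occurs → not all inputs occur → does not occur.

No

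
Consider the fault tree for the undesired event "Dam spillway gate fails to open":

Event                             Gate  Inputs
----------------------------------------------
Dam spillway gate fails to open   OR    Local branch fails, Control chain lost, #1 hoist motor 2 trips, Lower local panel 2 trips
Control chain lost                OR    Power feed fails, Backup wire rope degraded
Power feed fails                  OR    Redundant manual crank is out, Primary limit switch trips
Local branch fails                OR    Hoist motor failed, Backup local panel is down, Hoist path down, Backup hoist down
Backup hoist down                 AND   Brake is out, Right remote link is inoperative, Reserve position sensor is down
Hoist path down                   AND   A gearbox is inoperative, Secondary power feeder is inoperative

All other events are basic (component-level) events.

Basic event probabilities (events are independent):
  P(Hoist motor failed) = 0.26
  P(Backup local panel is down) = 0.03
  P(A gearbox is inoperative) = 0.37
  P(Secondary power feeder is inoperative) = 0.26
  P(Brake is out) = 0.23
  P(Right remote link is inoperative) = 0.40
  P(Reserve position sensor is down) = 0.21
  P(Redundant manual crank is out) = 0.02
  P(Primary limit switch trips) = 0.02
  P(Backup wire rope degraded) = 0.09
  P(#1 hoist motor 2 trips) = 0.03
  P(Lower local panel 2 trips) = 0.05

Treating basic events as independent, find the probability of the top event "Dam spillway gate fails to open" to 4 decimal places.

P(Hoist path down) [AND] = 0.37 × 0.26 = 0.096200
P(Backup hoist down) [AND] = 0.23 × 0.40 × 0.21 = 0.019320
P(Local branch fails) [OR] = 1 − (1−0.26) × (1−0.03) × (1−0.096200) × (1−0.019320) = 0.363786
P(Power feed fails) [OR] = 1 − (1−0.02) × (1−0.02) = 0.039600
P(Control chain lost) [OR] = 1 − (1−0.039600) × (1−0.09) = 0.126036
P(Dam spillway gate fails to open) [OR] = 1 − (1−0.363786) × (1−0.126036) × (1−0.03) × (1−0.05) = 0.487620
Rounded to 4 decimal places: P(Dam spillway gate fails to open) ≈ 0.4876.

0.4876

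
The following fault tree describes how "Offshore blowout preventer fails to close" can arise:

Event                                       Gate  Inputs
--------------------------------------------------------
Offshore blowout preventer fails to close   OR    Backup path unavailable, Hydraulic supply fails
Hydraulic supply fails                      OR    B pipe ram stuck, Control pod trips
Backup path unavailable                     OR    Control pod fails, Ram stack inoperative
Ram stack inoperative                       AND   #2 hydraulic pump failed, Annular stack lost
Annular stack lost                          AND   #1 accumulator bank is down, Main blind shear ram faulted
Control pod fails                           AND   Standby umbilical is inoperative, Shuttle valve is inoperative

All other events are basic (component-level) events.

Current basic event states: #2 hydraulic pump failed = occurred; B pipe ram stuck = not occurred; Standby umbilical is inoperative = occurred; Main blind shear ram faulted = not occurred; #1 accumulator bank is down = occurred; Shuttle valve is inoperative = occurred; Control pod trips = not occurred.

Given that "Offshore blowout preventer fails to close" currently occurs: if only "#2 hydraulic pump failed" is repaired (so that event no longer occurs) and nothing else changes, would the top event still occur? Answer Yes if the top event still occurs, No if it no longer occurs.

Yes

Counterfactual: set "#2 hydraulic pump failed" to not occurred.
Control pod fails [AND]: Standby umbilical is inoperative=occurs, Shuttle valve is inoperative=occurs → all inputs occur → occurs.
Annular stack lost [AND]: #1 accumulator bank is down=occurs, Main blind shear ram faulted=not → not all inputs occur → does not occur.
Ram stack inoperative [AND]: #2 hydraulic pump failed=not, Annular stack lost=not → not all inputs occur → does not occur.
Backup path unavailable [OR]: Control pod fails=occurs, Ram stack inoperative=not → at least one input occurs → occurs.
Hydraulic supply fails [OR]: B pipe ram stuck=not, Control pod trips=not → no input occurs → does not occur.
Offshore blowout preventer fails to close [OR]: Backup path unavailable=occurs, Hydraulic supply fails=not → at least one input occurs → occurs.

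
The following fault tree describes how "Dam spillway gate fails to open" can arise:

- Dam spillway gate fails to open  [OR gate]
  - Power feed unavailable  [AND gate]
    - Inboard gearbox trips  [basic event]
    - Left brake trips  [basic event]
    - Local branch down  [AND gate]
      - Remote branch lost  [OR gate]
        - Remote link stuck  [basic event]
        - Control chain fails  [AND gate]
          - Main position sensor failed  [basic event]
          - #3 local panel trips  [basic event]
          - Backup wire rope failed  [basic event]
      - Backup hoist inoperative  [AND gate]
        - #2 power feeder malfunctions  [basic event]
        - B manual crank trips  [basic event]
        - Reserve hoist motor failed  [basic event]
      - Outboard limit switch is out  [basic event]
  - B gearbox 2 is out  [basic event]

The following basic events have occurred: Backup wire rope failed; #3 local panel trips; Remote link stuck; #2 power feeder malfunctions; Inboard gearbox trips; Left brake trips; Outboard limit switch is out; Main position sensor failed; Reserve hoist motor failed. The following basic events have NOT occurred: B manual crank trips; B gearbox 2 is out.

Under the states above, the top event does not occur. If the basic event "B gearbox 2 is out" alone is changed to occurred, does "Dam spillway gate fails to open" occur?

Counterfactual: set "B gearbox 2 is out" to occurred.
Control chain fails [AND]: Main position sensor failed=occurs, #3 local panel trips=occurs, Backup wire rope failed=occurs → all inputs occur → occurs.
Remote branch lost [OR]: Remote link stuck=occurs, Control chain fails=occurs → at least one input occurs → occurs.
Backup hoist inoperative [AND]: #2 power feeder malfunctions=occurs, B manual crank trips=not, Reserve hoist motor failed=occurs → not all inputs occur → does not occur.
Local branch down [AND]: Remote branch lost=occurs, Backup hoist inoperative=not, Outboard limit switch is out=occurs → not all inputs occur → does not occur.
Power feed unavailable [AND]: Inboard gearbox trips=occurs, Left brake trips=occurs, Local branch down=not → not all inputs occur → does not occur.
Dam spillway gate fails to open [OR]: Power feed unavailable=not, B gearbox 2 is out=occurs → at least one input occurs → occurs.

Yes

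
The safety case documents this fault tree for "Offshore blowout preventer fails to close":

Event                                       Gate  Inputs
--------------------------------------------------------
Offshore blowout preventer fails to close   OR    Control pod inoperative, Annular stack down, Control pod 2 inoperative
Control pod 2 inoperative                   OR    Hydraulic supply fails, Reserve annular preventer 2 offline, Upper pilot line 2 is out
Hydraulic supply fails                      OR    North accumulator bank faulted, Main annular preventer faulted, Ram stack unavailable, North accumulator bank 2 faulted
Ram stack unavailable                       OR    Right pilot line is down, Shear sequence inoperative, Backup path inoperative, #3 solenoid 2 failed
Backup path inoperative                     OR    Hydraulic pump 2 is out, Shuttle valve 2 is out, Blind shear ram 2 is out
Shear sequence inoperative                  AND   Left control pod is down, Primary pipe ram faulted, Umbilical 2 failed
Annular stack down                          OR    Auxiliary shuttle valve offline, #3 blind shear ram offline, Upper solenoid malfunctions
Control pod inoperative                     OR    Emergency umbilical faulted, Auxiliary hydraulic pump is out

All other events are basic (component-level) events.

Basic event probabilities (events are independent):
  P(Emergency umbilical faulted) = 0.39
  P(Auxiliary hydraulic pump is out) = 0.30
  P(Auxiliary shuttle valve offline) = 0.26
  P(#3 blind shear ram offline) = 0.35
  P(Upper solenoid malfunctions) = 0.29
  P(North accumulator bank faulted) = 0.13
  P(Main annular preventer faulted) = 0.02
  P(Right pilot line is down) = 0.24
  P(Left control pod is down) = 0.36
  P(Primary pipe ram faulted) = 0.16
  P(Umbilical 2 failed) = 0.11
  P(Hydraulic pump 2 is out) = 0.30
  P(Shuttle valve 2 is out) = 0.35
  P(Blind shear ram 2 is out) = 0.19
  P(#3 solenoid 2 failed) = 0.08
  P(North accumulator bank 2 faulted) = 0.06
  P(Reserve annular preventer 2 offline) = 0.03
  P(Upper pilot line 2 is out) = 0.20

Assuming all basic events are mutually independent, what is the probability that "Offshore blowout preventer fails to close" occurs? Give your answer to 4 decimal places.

0.9768

P(Control pod inoperative) [OR] = 1 − (1−0.39) × (1−0.30) = 0.573000
P(Annular stack down) [OR] = 1 − (1−0.26) × (1−0.35) × (1−0.29) = 0.658490
P(Shear sequence inoperative) [AND] = 0.36 × 0.16 × 0.11 = 0.006336
P(Backup path inoperative) [OR] = 1 − (1−0.30) × (1−0.35) × (1−0.19) = 0.631450
P(Ram stack unavailable) [OR] = 1 − (1−0.24) × (1−0.006336) × (1−0.631450) × (1−0.08) = 0.743943
P(Hydraulic supply fails) [OR] = 1 − (1−0.13) × (1−0.02) × (1−0.743943) × (1−0.06) = 0.794785
P(Control pod 2 inoperative) [OR] = 1 − (1−0.794785) × (1−0.03) × (1−0.20) = 0.840753
P(Offshore blowout preventer fails to close) [OR] = 1 − (1−0.573000) × (1−0.658490) × (1−0.840753) = 0.976778
Rounded to 4 decimal places: P(Offshore blowout preventer fails to close) ≈ 0.9768.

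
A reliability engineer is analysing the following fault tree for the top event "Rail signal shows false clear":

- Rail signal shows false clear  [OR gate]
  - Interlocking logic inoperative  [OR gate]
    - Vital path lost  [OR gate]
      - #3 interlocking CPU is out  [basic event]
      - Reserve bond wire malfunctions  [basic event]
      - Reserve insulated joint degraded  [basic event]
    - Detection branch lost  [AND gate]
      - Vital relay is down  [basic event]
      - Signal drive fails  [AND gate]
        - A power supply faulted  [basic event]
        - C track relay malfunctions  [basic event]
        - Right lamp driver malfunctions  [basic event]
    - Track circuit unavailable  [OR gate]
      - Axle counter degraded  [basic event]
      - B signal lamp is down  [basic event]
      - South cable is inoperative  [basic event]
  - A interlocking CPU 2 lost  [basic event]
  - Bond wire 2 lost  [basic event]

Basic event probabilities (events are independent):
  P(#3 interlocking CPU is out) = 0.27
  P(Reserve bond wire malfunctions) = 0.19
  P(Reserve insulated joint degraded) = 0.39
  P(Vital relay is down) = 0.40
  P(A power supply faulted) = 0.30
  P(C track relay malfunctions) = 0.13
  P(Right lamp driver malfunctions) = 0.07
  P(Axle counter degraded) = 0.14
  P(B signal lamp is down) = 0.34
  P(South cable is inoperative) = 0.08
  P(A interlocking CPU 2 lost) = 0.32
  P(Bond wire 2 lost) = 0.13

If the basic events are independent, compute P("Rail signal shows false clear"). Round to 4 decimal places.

P(Vital path lost) [OR] = 1 − (1−0.27) × (1−0.19) × (1−0.39) = 0.639307
P(Signal drive fails) [AND] = 0.30 × 0.13 × 0.07 = 0.002730
P(Detection branch lost) [AND] = 0.40 × 0.002730 = 0.001092
P(Track circuit unavailable) [OR] = 1 − (1−0.14) × (1−0.34) × (1−0.08) = 0.477808
P(Interlocking logic inoperative) [OR] = 1 − (1−0.639307) × (1−0.001092) × (1−0.477808) = 0.811855
P(Rail signal shows false clear) [OR] = 1 − (1−0.811855) × (1−0.32) × (1−0.13) = 0.888693
Rounded to 4 decimal places: P(Rail signal shows false clear) ≈ 0.8887.

0.8887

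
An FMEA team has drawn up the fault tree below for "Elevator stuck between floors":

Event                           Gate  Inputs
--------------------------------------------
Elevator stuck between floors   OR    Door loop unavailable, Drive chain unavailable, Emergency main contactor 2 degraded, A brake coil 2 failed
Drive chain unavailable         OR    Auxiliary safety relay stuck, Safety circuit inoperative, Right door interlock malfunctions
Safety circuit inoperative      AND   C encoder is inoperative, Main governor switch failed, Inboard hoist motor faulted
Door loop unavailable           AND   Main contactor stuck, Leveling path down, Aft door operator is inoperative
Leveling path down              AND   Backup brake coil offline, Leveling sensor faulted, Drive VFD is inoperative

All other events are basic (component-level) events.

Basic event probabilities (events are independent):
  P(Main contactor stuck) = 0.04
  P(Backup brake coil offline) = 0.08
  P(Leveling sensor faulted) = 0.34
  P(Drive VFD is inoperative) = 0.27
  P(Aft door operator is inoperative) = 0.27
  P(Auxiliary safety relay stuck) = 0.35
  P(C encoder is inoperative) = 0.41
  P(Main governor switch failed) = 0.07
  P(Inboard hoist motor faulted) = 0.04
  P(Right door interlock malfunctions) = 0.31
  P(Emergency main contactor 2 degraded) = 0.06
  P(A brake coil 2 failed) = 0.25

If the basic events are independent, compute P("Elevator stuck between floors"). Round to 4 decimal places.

0.6842

P(Leveling path down) [AND] = 0.08 × 0.34 × 0.27 = 0.007344
P(Door loop unavailable) [AND] = 0.04 × 0.007344 × 0.27 = 0.000079
P(Safety circuit inoperative) [AND] = 0.41 × 0.07 × 0.04 = 0.001148
P(Drive chain unavailable) [OR] = 1 − (1−0.35) × (1−0.001148) × (1−0.31) = 0.552015
P(Elevator stuck between floors) [OR] = 1 − (1−0.000079) × (1−0.552015) × (1−0.06) × (1−0.25) = 0.684196
Rounded to 4 decimal places: P(Elevator stuck between floors) ≈ 0.6842.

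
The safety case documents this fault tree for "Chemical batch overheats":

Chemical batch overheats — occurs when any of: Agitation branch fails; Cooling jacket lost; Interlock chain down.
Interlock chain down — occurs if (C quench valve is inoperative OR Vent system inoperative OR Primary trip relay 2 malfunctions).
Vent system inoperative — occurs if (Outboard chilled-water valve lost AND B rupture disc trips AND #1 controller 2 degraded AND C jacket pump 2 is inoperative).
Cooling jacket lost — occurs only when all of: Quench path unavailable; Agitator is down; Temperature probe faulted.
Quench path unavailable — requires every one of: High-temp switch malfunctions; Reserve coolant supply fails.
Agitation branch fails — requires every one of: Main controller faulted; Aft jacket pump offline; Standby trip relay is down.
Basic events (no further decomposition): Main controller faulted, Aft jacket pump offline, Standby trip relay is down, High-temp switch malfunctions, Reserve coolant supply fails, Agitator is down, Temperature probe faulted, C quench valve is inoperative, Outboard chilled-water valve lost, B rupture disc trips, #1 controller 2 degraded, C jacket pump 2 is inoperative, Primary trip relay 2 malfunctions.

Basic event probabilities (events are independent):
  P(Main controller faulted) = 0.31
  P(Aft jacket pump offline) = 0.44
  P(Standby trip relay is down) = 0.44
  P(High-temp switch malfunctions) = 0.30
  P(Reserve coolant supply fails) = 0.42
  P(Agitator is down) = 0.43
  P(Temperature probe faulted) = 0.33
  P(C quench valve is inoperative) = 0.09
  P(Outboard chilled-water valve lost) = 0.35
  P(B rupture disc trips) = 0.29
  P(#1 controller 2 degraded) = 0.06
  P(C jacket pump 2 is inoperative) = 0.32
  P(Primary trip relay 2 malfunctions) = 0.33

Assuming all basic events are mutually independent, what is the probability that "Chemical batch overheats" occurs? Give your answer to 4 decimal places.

P(Agitation branch fails) [AND] = 0.31 × 0.44 × 0.44 = 0.060016
P(Quench path unavailable) [AND] = 0.30 × 0.42 = 0.126000
P(Cooling jacket lost) [AND] = 0.126000 × 0.43 × 0.33 = 0.017879
P(Vent system inoperative) [AND] = 0.35 × 0.29 × 0.06 × 0.32 = 0.001949
P(Interlock chain down) [OR] = 1 − (1−0.09) × (1−0.001949) × (1−0.33) = 0.391488
P(Chemical batch overheats) [OR] = 1 − (1−0.060016) × (1−0.017879) × (1−0.391488) = 0.438235
Rounded to 4 decimal places: P(Chemical batch overheats) ≈ 0.4382.

0.4382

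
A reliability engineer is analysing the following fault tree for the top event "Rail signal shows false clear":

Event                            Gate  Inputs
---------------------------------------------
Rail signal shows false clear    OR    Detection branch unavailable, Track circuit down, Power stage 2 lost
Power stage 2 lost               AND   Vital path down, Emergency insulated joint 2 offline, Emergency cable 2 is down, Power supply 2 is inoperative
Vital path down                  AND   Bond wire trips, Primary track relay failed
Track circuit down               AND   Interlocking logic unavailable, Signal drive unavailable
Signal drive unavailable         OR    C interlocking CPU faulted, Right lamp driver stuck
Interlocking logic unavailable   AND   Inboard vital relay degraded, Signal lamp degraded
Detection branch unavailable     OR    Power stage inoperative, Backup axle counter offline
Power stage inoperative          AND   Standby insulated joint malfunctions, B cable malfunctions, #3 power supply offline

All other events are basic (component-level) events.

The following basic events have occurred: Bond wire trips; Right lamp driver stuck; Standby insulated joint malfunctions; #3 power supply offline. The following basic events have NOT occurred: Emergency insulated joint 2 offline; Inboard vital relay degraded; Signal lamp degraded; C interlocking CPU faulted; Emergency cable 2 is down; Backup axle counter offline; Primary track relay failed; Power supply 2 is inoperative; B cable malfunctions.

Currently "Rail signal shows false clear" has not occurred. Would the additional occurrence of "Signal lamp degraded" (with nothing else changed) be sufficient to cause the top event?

Counterfactual: set "Signal lamp degraded" to occurred.
Power stage inoperative [AND]: Standby insulated joint malfunctions=occurs, B cable malfunctions=not, #3 power supply offline=occurs → not all inputs occur → does not occur.
Detection branch unavailable [OR]: Power stage inoperative=not, Backup axle counter offline=not → no input occurs → does not occur.
Interlocking logic unavailable [AND]: Inboard vital relay degraded=not, Signal lamp degraded=occurs → not all inputs occur → does not occur.
Signal drive unavailable [OR]: C interlocking CPU faulted=not, Right lamp driver stuck=occurs → at least one input occurs → occurs.
Track circuit down [AND]: Interlocking logic unavailable=not, Signal drive unavailable=occurs → not all inputs occur → does not occur.
Vital path down [AND]: Bond wire trips=occurs, Primary track relay failed=not → not all inputs occur → does not occur.
Power stage 2 lost [AND]: Vital path down=not, Emergency insulated joint 2 offline=not, Emergency cable 2 is down=not, Power supply 2 is inoperative=not → not all inputs occur → does not occur.
Rail signal shows false clear [OR]: Detection branch unavailable=not, Track circuit down=not, Power stage 2 lost=not → no input occurs → does not occur.

No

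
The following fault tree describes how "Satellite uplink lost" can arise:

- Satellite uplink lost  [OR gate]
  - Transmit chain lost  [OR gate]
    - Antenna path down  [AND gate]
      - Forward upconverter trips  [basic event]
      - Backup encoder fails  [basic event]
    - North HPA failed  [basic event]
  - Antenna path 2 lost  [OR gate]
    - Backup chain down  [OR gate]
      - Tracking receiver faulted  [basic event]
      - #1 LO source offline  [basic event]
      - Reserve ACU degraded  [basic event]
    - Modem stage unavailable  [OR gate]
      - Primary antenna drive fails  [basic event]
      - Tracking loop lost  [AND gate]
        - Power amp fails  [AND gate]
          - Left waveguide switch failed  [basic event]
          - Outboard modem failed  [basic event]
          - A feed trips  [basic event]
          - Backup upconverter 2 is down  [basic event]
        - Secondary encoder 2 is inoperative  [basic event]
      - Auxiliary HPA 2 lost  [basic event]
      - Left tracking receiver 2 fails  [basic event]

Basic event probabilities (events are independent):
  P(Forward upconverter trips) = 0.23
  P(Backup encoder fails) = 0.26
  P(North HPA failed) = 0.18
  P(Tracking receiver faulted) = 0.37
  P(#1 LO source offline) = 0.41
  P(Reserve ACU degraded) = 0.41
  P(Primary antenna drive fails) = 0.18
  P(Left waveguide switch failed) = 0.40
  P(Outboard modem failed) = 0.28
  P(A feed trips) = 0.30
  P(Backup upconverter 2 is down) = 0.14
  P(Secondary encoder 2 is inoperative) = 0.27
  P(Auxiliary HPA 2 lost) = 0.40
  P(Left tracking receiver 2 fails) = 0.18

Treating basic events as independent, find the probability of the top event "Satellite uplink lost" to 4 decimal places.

P(Antenna path down) [AND] = 0.23 × 0.26 = 0.059800
P(Transmit chain lost) [OR] = 1 − (1−0.059800) × (1−0.18) = 0.229036
P(Backup chain down) [OR] = 1 − (1−0.37) × (1−0.41) × (1−0.41) = 0.780697
P(Power amp fails) [AND] = 0.40 × 0.28 × 0.30 × 0.14 = 0.004704
P(Tracking loop lost) [AND] = 0.004704 × 0.27 = 0.001270
P(Modem stage unavailable) [OR] = 1 − (1−0.18) × (1−0.001270) × (1−0.40) × (1−0.18) = 0.597072
P(Antenna path 2 lost) [OR] = 1 − (1−0.780697) × (1−0.597072) = 0.911637
P(Satellite uplink lost) [OR] = 1 − (1−0.229036) × (1−0.911637) = 0.931875
Rounded to 4 decimal places: P(Satellite uplink lost) ≈ 0.9319.

0.9319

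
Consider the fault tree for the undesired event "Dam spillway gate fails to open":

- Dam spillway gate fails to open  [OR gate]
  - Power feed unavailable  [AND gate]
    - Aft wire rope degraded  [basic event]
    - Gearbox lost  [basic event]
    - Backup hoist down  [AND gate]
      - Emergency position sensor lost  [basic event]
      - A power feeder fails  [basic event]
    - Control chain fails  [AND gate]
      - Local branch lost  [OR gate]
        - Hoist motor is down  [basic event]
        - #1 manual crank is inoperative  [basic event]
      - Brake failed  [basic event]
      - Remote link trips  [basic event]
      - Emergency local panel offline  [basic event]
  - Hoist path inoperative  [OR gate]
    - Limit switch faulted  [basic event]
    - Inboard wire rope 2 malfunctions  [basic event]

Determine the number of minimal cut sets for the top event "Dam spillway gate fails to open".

4

Backup hoist down [AND]: one cut set from each child combined → 1 × 1 = 1 cut set(s).
Local branch lost [OR]: union of children's cut sets → 2 cut set(s).
Control chain fails [AND]: one cut set from each child combined → 2 × 1 × 1 × 1 = 2 cut set(s).
Power feed unavailable [AND]: one cut set from each child combined → 1 × 1 × 1 × 2 = 2 cut set(s).
Hoist path inoperative [OR]: union of children's cut sets → 2 cut set(s).
Dam spillway gate fails to open [OR]: union of children's cut sets → 4 cut set(s).
Minimal cut sets: {A power feeder fails, Aft wire rope degraded, Brake failed, Emergency local panel offline, Emergency position sensor lost, Gearbox lost, Hoist motor is down, Remote link trips}; {#1 manual crank is inoperative, A power feeder fails, Aft wire rope degraded, Brake failed, Emergency local panel offline, Emergency position sensor lost, Gearbox lost, Remote link trips}; {Limit switch faulted}; {Inboard wire rope 2 malfunctions}.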